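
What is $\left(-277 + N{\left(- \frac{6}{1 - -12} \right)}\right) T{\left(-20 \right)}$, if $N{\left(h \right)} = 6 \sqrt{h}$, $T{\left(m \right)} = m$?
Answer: $5540 - \frac{120 i \sqrt{78}}{13} \approx 5540.0 - 81.524 i$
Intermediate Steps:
$\left(-277 + N{\left(- \frac{6}{1 - -12} \right)}\right) T{\left(-20 \right)} = \left(-277 + 6 \sqrt{- \frac{6}{1 - -12}}\right) \left(-20\right) = \left(-277 + 6 \sqrt{- \frac{6}{1 + 12}}\right) \left(-20\right) = \left(-277 + 6 \sqrt{- \frac{6}{13}}\right) \left(-20\right) = \left(-277 + 6 \frac{i \sqrt{78}}{13}\right) \left(-20\right) = \left(-277 + \frac{6 i \sqrt{78}}{13}\right) \left(-20\right) = 5540 - \frac{120 i \sqrt{78}}{13}$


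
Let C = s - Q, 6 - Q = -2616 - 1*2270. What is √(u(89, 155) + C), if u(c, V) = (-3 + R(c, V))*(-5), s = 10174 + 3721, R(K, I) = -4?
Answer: √9038 ≈ 95.068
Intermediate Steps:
Q = 4892 (Q = 6 - (-2616 - 1*2270) = 6 - (-2616 - 2270) = 6 - 1*(-4886) = 6 + 4886 = 4892)
s = 13895
u(c, V) = 35 (u(c, V) = (-3 - 4)*(-5) = -7*(-5) = 35)
C = 9003 (C = 13895 - 1*4892 = 13895 - 4892 = 9003)
√(u(89, 155) + C) = √(35 + 9003) = √9038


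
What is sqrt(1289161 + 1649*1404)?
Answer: sqrt(3604357) ≈ 1898.5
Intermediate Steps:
sqrt(1289161 + 1649*1404) = sqrt(1289161 + 2315196) = sqrt(3604357)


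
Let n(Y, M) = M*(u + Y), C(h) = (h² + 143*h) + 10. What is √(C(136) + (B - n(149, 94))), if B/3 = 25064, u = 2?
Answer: 2*√24738 ≈ 314.57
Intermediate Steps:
C(h) = 10 + h² + 143*h
B = 75192 (B = 3*25064 = 75192)
n(Y, M) = M*(2 + Y)
√(C(136) + (B - n(149, 94))) = √((10 + 136² + 143*136) + (75192 - 94*(2 + 149))) = √((10 + 18496 + 19448) + (75192 - 94*151)) = √(37954 + (75192 - 1*14194)) = √(37954 + (75192 - 14194)) = √(37954 + 60998) = √98952 = 2*√24738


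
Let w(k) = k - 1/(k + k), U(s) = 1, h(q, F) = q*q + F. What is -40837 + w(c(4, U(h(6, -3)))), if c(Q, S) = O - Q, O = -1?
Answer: -408419/10 ≈ -40842.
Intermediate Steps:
h(q, F) = F + q**2 (h(q, F) = q**2 + F = F + q**2)
c(Q, S) = -1 - Q
w(k) = k - 1/(2*k)
-40837 + w(c(4, U(h(6, -3)))) = -40837 + ((-1 - 1*4) - 1/(2*(-1 - 1*4))) = -40837 + ((-1 - 4) - 1/(2*(-1 - 4))) = -40837 + (-5 - 1/2/(-5)) = -40837 + (-5 - 1/2*(-1/5)) = -40837 + (-5 + 1/10) = -40837 - 49/10 = -408419/10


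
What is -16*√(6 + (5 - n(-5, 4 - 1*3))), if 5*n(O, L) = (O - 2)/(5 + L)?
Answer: -8*√10110/15 ≈ -53.626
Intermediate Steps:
n(O, L) = (-2 + O)/(5*(5 + L)) (n(O, L) = ((O - 2)/(5 + L))/5 = ((-2 + O)/(5 + L))/5 = (-2 + O)/(5*(5 + L)))
-16*√(6 + (5 - n(-5, 4 - 1*3))) = -16*√(6 + (5 - (-2 - 5)/(5*(5 + (4 - 1*3))))) = -16*√(6 + (5 - (-7)/(5*(5 + (4 - 3))))) = -16*√(6 + (5 - (-7)/(5*(5 + 1)))) = -16*√(6 + (5 - (-7)/(5*6))) = -16*√(6 + (5 - 1*(-7/30))) = -16*√(6 + (5 + 7/30)) = -16*√(6 + 157/30) = -8*√10110/15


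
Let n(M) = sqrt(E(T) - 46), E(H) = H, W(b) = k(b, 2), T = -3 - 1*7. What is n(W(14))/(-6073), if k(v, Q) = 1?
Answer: -2*I*sqrt(14)/6073 ≈ -0.0012322*I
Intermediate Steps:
T = -10 (T = -3 - 7 = -10)
W(b) = 1
n(M) = 2*I*sqrt(14) (n(M) = sqrt(-10 - 46) = sqrt(-56) = 2*I*sqrt(14))
n(W(14))/(-6073) = (2*I*sqrt(14))/(-6073) = (2*I*sqrt(14))*(-1/6073) = -2*I*sqrt(14)/6073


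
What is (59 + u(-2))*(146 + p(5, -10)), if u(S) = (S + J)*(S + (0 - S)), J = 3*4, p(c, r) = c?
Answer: 8909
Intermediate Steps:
J = 12
u(S) = 0 (u(S) = (S + 12)*(S + (0 - S)) = (12 + S)*(S - S) = (12 + S)*0 = 0)
(59 + u(-2))*(146 + p(5, -10)) = (59 + 0)*(146 + 5) = 59*151 = 8909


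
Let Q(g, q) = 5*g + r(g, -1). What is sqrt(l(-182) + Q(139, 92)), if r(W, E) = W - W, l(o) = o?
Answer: 3*sqrt(57) ≈ 22.650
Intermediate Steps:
r(W, E) = 0
Q(g, q) = 5*g (Q(g, q) = 5*g + 0 = 5*g)
sqrt(l(-182) + Q(139, 92)) = sqrt(-182 + 5*139) = sqrt(-182 + 695) = sqrt(513) = 3*sqrt(57)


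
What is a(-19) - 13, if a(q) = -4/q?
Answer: -243/19 ≈ -12.789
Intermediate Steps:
a(-19) - 13 = -4/(-19) - 13 = -4*(-1/19) - 13 = 4/19 - 13 = -243/19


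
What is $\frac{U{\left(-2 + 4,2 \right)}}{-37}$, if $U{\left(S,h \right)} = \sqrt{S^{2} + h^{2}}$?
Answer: $- \frac{2 \sqrt{2}}{37} \approx -0.076444$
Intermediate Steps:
$\frac{U{\left(-2 + 4,2 \right)}}{-37} = \frac{\sqrt{\left(-2 + 4\right)^{2} + 2^{2}}}{-37} = - \frac{\sqrt{2^{2} + 4}}{37} = - \frac{\sqrt{4 + 4}}{37} = - \frac{\sqrt{8}}{37} = - \frac{2 \sqrt{2}}{37}$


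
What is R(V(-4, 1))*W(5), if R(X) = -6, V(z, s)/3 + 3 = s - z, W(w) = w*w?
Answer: -150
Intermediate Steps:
W(w) = w²
V(z, s) = -9 - 3*z + 3*s (V(z, s) = -9 + 3*(s - z) = -9 + (-3*z + 3*s) = -9 - 3*z + 3*s)
R(V(-4, 1))*W(5) = -6*5² = -6*25 = -150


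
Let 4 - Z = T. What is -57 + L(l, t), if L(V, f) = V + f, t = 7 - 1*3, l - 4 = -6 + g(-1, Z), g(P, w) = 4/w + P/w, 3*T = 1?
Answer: -596/11 ≈ -54.182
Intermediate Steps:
T = ⅓ (T = (⅓)*1 = ⅓ ≈ 0.33333)
Z = 11/3 (Z = 4 - 1*⅓ = 4 - ⅓ = 11/3 ≈ 3.6667)
l = -13/11 (l = 4 + (-6 + (4 - 1)/(11/3)) = 4 + (-6 + (3/11)*3) = 4 + (-6 + 9/11) = 4 - 57/11 = -13/11 ≈ -1.1818)
t = 4 (t = 7 - 3 = 4)
-57 + L(l, t) = -57 + (-13/11 + 4) = -57 + 31/11 = -596/11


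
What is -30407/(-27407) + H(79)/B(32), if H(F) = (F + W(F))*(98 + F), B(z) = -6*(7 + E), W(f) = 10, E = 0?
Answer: -143488459/383698 ≈ -373.96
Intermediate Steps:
B(z) = -42 (B(z) = -6*(7 + 0) = -6*7 = -42)
H(F) = (10 + F)*(98 + F) (H(F) = (F + 10)*(98 + F) = (10 + F)*(98 + F))
-30407/(-27407) + H(79)/B(32) = -30407/(-27407) + (980 + 79**2 + 108*79)/(-42) = -30407*(-1/27407) + (980 + 6241 + 8532)*(-1/42) = 30407/27407 + 15753*(-1/42) = 30407/27407 - 5251/14 = -143488459/383698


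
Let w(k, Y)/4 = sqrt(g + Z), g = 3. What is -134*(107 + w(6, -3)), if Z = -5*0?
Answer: -14338 - 536*sqrt(3) ≈ -15266.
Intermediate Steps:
Z = 0
w(k, Y) = 4*sqrt(3) (w(k, Y) = 4*sqrt(3 + 0) = 4*sqrt(3))
-134*(107 + w(6, -3)) = -134*(107 + 4*sqrt(3)) = -14338 - 536*sqrt(3)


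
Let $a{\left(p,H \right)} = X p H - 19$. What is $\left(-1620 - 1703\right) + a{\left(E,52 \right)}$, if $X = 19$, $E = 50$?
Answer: $46058$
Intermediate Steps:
$a{\left(p,H \right)} = -19 + 19 H p$ ($a{\left(p,H \right)} = 19 p H - 19 = 19 H p - 19 = -19 + 19 H p$)
$\left(-1620 - 1703\right) + a{\left(E,52 \right)} = \left(-1620 - 1703\right) - \left(19 - 49400\right) = -3323 + \left(-19 + 49400\right) = -3323 + 49381 = 46058$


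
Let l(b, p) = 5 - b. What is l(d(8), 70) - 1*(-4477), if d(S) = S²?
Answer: 4418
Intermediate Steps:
l(d(8), 70) - 1*(-4477) = (5 - 1*8²) - 1*(-4477) = (5 - 1*64) + 4477 = (5 - 64) + 4477 = -59 + 4477 = 4418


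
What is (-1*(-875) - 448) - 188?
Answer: 239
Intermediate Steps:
(-1*(-875) - 448) - 188 = (875 - 448) - 188 = 427 - 188 = 239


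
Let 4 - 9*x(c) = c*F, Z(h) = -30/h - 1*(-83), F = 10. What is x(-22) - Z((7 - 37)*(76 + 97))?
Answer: -90488/1557 ≈ -58.117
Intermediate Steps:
Z(h) = 83 - 30/h (Z(h) = -30/h + 83 = 83 - 30/h)
x(c) = 4/9 - 10*c/9 (x(c) = 4/9 - c*10/9 = 4/9 - 10*c/9)
x(-22) - Z((7 - 37)*(76 + 97)) = (4/9 - 10/9*(-22)) - (83 - 30*1/((7 - 37)*(76 + 97))) = (4/9 + 220/9) - (83 - 30/((-30*173))) = 224/9 - (83 - 30/(-5190)) = 224/9 - (83 - 30*(-1/5190)) = 224/9 - (83 + 1/173) = 224/9 - 1*14360/173 = 224/9 - 14360/173 = -90488/1557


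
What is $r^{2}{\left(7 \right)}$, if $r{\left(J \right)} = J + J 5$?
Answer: $1764$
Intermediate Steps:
$r{\left(J \right)} = 6 J$ ($r{\left(J \right)} = J + 5 J = 6 J$)
$r^{2}{\left(7 \right)} = \left(6 \cdot 7\right)^{2} = 42^{2} = 1764$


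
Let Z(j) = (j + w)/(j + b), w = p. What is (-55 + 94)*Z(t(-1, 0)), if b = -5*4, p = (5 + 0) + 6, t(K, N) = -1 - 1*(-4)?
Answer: -546/17 ≈ -32.118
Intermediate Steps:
t(K, N) = 3 (t(K, N) = -1 + 4 = 3)
p = 11 (p = 5 + 6 = 11)
w = 11
b = -20
Z(j) = (11 + j)/(-20 + j) (Z(j) = (j + 11)/(j - 20) = (11 + j)/(-20 + j))
(-55 + 94)*Z(t(-1, 0)) = (-55 + 94)*((11 + 3)/(-20 + 3)) = 39*(14/(-17)) = 39*(-1/17*14) = 39*(-14/17) = -546/17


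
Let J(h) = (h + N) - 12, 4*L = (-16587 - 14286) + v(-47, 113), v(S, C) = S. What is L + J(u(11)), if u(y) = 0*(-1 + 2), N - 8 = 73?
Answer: -7661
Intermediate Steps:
N = 81 (N = 8 + 73 = 81)
u(y) = 0 (u(y) = 0*1 = 0)
L = -7730 (L = ((-16587 - 14286) - 47)/4 = (-30873 - 47)/4 = (¼)*(-30920) = -7730)
J(h) = 69 + h (J(h) = (h + 81) - 12 = (81 + h) - 12 = 69 + h)
L + J(u(11)) = -7730 + (69 + 0) = -7730 + 69 = -7661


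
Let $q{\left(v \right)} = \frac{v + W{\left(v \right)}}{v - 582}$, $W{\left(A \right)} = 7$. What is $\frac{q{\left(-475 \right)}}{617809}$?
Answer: $\frac{468}{653024113} \approx 7.1667 \cdot 10^{-7}$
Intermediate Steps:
$q{\left(v \right)} = \frac{7 + v}{-582 + v}$ ($q{\left(v \right)} = \frac{v + 7}{v - 582} = \frac{7 + v}{-582 + v}$)
$\frac{q{\left(-475 \right)}}{617809} = \frac{\frac{1}{-582 - 475} \left(7 - 475\right)}{617809} = \frac{1}{-1057} \left(-468\right) \frac{1}{617809} = \left(- \frac{1}{1057}\right) \left(-468\right) \frac{1}{617809} = \frac{468}{1057} \cdot \frac{1}{617809} = \frac{468}{653024113}$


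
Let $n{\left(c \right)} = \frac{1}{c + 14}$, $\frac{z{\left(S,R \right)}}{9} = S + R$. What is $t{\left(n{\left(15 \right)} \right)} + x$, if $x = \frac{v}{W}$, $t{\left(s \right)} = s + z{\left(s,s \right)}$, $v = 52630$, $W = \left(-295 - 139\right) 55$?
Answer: $- \frac{107274}{69223} \approx -1.5497$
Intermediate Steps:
$z{\left(S,R \right)} = 9 R + 9 S$ ($z{\left(S,R \right)} = 9 \left(S + R\right) = 9 \left(R + S\right) = 9 R + 9 S$)
$n{\left(c \right)} = \frac{1}{14 + c}$
$W = -23870$ ($W = \left(-434\right) 55 = -23870$)
$t{\left(s \right)} = 19 s$ ($t{\left(s \right)} = s + \left(9 s + 9 s\right) = s + 18 s = 19 s$)
$x = - \frac{5263}{2387}$ ($x = \frac{52630}{-23870} = 52630 \left(- \frac{1}{23870}\right) = - \frac{5263}{2387} \approx -2.2049$)
$t{\left(n{\left(15 \right)} \right)} + x = \frac{19}{14 + 15} - \frac{5263}{2387} = \frac{19}{29} - \frac{5263}{2387} = - \frac{107274}{69223}$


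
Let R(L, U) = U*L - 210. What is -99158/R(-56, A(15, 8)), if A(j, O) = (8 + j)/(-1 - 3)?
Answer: -49579/56 ≈ -885.34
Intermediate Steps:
A(j, O) = -2 - j/4 (A(j, O) = (8 + j)/(-4) = (8 + j)*(-1/4) = -2 - j/4)
R(L, U) = -210 + L*U (R(L, U) = L*U - 210 = -210 + L*U)
-99158/R(-56, A(15, 8)) = -99158/(-210 - 56*(-2 - 1/4*15)) = -99158/(-210 - 56*(-2 - 15/4)) = -99158/(-210 - 56*(-23/4)) = -99158/(-210 + 322) = -99158/112 = -99158*1/112 = -49579/56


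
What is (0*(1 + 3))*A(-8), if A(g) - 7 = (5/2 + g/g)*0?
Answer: 0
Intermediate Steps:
A(g) = 7 (A(g) = 7 + (5/2 + g/g)*0 = 7 + (5*(½) + 1)*0 = 7 + (5/2 + 1)*0 = 7 + (7/2)*0 = 7 + 0 = 7)
(0*(1 + 3))*A(-8) = (0*(1 + 3))*7 = (0*4)*7 = 0*7 = 0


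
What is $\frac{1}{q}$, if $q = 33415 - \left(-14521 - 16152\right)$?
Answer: $\frac{1}{64088} \approx 1.5604 \cdot 10^{-5}$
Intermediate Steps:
$q = 64088$ ($q = 33415 - \left(-14521 - 16152\right) = 33415 - -30673 = 33415 + 30673 = 64088$)
$\frac{1}{q} = \frac{1}{64088}$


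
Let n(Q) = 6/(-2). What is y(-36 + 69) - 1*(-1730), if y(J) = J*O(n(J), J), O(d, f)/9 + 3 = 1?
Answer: 1136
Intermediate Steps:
n(Q) = -3 (n(Q) = 6*(-½) = -3)
O(d, f) = -18 (O(d, f) = -27 + 9*1 = -27 + 9 = -18)
y(J) = -18*J (y(J) = J*(-18) = -18*J)
y(-36 + 69) - 1*(-1730) = -18*(-36 + 69) - 1*(-1730) = -18*33 + 1730 = -594 + 1730 = 1136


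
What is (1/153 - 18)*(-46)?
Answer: 126638/153 ≈ 827.70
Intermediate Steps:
(1/153 - 18)*(-46) = -2753/153*(-46) = 126638/153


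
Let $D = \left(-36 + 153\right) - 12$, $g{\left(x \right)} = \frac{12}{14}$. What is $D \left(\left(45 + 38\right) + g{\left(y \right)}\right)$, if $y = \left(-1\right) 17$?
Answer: $8805$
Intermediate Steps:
$y = -17$
$g{\left(x \right)} = \frac{6}{7}$ ($g{\left(x \right)} = 12 \cdot \frac{1}{14} = \frac{6}{7}$)
$D = 105$ ($D = 117 - 12 = 105$)
$D \left(\left(45 + 38\right) + g{\left(y \right)}\right) = 105 \left(\left(45 + 38\right) + \frac{6}{7}\right) = 105 \left(83 + \frac{6}{7}\right) = 105 \cdot \frac{587}{7} = 8805$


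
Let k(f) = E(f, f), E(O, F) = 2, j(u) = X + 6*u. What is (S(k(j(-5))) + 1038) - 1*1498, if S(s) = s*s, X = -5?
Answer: -456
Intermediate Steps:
j(u) = -5 + 6*u
k(f) = 2
S(s) = s²
(S(k(j(-5))) + 1038) - 1*1498 = (2² + 1038) - 1*1498 = (4 + 1038) - 1498 = 1042 - 1498 = -456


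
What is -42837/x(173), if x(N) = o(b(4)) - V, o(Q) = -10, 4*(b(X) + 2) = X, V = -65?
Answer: -42837/55 ≈ -778.85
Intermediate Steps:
b(X) = -2 + X/4
x(N) = 55 (x(N) = -10 - 1*(-65) = -10 + 65 = 55)
-42837/x(173) = -42837/55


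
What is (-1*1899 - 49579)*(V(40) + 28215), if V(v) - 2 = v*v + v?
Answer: -1536978646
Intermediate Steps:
V(v) = 2 + v + v² (V(v) = 2 + (v*v + v) = 2 + (v² + v) = 2 + (v + v²) = 2 + v + v²)
(-1*1899 - 49579)*(V(40) + 28215) = (-1*1899 - 49579)*((2 + 40 + 40²) + 28215) = (-1899 - 49579)*((2 + 40 + 1600) + 28215) = -51478*(1642 + 28215) = -51478*29857 = -1536978646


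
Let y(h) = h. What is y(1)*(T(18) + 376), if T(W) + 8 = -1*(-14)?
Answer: 382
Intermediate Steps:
T(W) = 6 (T(W) = -8 - 1*(-14) = -8 + 14 = 6)
y(1)*(T(18) + 376) = 1*(6 + 376) = 1*382 = 382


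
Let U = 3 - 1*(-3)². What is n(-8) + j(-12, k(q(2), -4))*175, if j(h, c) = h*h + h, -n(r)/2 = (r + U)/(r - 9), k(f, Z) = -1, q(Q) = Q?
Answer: 392672/17 ≈ 23098.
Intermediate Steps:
U = -6 (U = 3 - 1*9 = 3 - 9 = -6)
n(r) = -2*(-6 + r)/(-9 + r) (n(r) = -2*(r - 6)/(r - 9) = -2*(-6 + r)/(-9 + r))
j(h, c) = h + h² (j(h, c) = h² + h = h + h²)
n(-8) + j(-12, k(q(2), -4))*175 = 2*(6 - 1*(-8))/(-9 - 8) - 12*(1 - 12)*175 = 2*(6 + 8)/(-17) - 12*(-11)*175 = 2*(-1/17)*14 + 132*175 = -28/17 + 23100 = 392672/17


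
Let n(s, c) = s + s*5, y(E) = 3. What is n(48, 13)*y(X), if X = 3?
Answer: 864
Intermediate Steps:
n(s, c) = 6*s (n(s, c) = s + 5*s = 6*s)
n(48, 13)*y(X) = (6*48)*3 = 288*3 = 864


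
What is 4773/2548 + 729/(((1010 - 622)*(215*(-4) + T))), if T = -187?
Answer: 80712789/43128722 ≈ 1.8714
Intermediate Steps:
4773/2548 + 729/(((1010 - 622)*(215*(-4) + T))) = 4773/2548 + 729/(((1010 - 622)*(215*(-4) - 187))) = 4773*(1/2548) + 729/((388*(-860 - 187))) = 4773/2548 + 729/((388*(-1047))) = 4773/2548 + 729/(-406236) = 4773/2548 + 729*(-1/406236) = 4773/2548 - 243/135412 = 80712789/43128722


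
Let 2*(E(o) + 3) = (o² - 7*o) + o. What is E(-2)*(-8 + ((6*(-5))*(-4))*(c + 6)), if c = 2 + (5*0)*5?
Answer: 4760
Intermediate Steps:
E(o) = -3 + o²/2 - 3*o (E(o) = -3 + ((o² - 7*o) + o)/2 = -3 + (o² - 6*o)/2 = -3 + (o²/2 - 3*o) = -3 + o²/2 - 3*o)
c = 2 (c = 2 + 0*5 = 2 + 0 = 2)
E(-2)*(-8 + ((6*(-5))*(-4))*(c + 6)) = (-3 + (½)*(-2)² - 3*(-2))*(-8 + ((6*(-5))*(-4))*(2 + 6)) = (-3 + (½)*4 + 6)*(-8 - 30*(-4)*8) = (-3 + 2 + 6)*(-8 + 120*8) = 5*(-8 + 960) = 5*952 = 4760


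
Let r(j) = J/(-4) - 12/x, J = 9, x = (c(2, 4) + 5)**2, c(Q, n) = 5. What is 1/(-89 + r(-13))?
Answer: -100/9137 ≈ -0.010945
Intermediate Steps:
x = 100 (x = (5 + 5)**2 = 10**2 = 100)
r(j) = -237/100 (r(j) = 9/(-4) - 12/100 = 9*(-1/4) - 12*1/100 = -9/4 - 3/25 = -237/100)
1/(-89 + r(-13)) = 1/(-89 - 237/100) = 1/(-9137/100) = -100/9137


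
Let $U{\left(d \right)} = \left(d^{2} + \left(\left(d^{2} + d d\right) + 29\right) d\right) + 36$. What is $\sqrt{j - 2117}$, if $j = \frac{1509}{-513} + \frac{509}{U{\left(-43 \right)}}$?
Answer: $\frac{i \sqrt{4798997127832946}}{1504572} \approx 46.043 i$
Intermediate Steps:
$U{\left(d \right)} = 36 + d^{2} + d \left(29 + 2 d^{2}\right)$ ($U{\left(d \right)} = \left(d^{2} + \left(\left(d^{2} + d^{2}\right) + 29\right) d\right) + 36 = \left(d^{2} + \left(2 d^{2} + 29\right) d\right) + 36 = \left(d^{2} + \left(29 + 2 d^{2}\right) d\right) + 36 = \left(d^{2} + d \left(29 + 2 d^{2}\right)\right) + 36 = 36 + d^{2} + d \left(29 + 2 d^{2}\right)$)
$j = - \frac{26583389}{9027432}$ ($j = \frac{1509}{-513} + \frac{509}{36 + \left(-43\right)^{2} + 2 \left(-43\right)^{3} + 29 \left(-43\right)} = 1509 \left(- \frac{1}{513}\right) + \frac{509}{36 + 1849 + 2 \left(-79507\right) - 1247} = - \frac{503}{171} + \frac{509}{36 + 1849 - 159014 - 1247} = - \frac{503}{171} + \frac{509}{-158376} = - \frac{503}{171} + 509 \left(- \frac{1}{158376}\right) = - \frac{503}{171} - \frac{509}{158376} = - \frac{26583389}{9027432} \approx -2.9447$)
$\sqrt{j - 2117} = \sqrt{- \frac{26583389}{9027432} - 2117} = \sqrt{- \frac{19137656933}{9027432}} = \frac{i \sqrt{4798997127832946}}{1504572}$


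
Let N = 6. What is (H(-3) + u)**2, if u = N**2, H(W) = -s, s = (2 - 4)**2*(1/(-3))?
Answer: 12544/9 ≈ 1393.8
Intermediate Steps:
s = -4/3 (s = (-2)**2*(1*(-1/3)) = 4*(-1/3) = -4/3 ≈ -1.3333)
H(W) = 4/3 (H(W) = -1*(-4/3) = 4/3)
u = 36 (u = 6**2 = 36)
(H(-3) + u)**2 = (4/3 + 36)**2 = (112/3)**2 = 12544/9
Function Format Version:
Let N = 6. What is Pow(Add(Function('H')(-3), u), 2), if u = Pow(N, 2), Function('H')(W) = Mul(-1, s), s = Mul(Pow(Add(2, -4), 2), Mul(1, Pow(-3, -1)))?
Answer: Rational(12544, 9) ≈ 1393.8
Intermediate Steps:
s = Rational(-4, 3) (s = Mul(Pow(-2, 2), Mul(1, Rational(-1, 3))) = Mul(4, Rational(-1, 3)) = Rational(-4, 3) ≈ -1.3333)
Function('H')(W) = Rational(4, 3) (Function('H')(W) = Mul(-1, Rational(-4, 3)) = Rational(4, 3))
u = 36 (u = Pow(6, 2) = 36)
Pow(Add(Function('H')(-3), u), 2) = Pow(Add(Rational(4, 3), 36), 2) = Pow(Rational(112, 3), 2) = Rational(12544, 9)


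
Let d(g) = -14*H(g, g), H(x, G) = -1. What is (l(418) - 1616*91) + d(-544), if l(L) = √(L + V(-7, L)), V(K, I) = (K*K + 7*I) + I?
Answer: -147042 + √3811 ≈ -1.4698e+5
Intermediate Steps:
d(g) = 14 (d(g) = -14*(-1) = 14)
V(K, I) = K² + 8*I (V(K, I) = (K² + 7*I) + I = K² + 8*I)
l(L) = √(49 + 9*L) (l(L) = √(L + ((-7)² + 8*L)) = √(L + (49 + 8*L)) = √(49 + 9*L))
(l(418) - 1616*91) + d(-544) = (√(49 + 9*418) - 1616*91) + 14 = (√(49 + 3762) - 147056) + 14 = (√3811 - 147056) + 14 = (-147056 + √3811) + 14 = -147042 + √3811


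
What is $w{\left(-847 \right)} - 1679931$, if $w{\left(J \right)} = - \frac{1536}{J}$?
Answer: $- \frac{1422900021}{847} \approx -1.6799 \cdot 10^{6}$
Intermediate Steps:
$w{\left(-847 \right)} - 1679931 = - \frac{1536}{-847} - 1679931 = \left(-1536\right) \left(- \frac{1}{847}\right) - 1679931 = \frac{1536}{847} - 1679931 = - \frac{1422900021}{847}$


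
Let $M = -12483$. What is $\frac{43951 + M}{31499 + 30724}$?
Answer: $\frac{31468}{62223} \approx 0.50573$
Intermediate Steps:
$\frac{43951 + M}{31499 + 30724} = \frac{43951 - 12483}{31499 + 30724} = \frac{31468}{62223}$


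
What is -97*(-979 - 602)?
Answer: 153357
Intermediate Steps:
-97*(-979 - 602) = -97*(-1581) = 153357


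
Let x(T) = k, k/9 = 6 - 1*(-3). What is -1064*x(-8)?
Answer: -86184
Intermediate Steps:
k = 81 (k = 9*(6 - 1*(-3)) = 9*(6 + 3) = 9*9 = 81)
x(T) = 81
-1064*x(-8) = -1064*81 = -86184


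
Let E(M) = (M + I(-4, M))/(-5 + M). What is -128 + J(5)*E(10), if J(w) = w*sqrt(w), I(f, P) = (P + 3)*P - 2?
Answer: -128 + 138*sqrt(5) ≈ 180.58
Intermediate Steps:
I(f, P) = -2 + P*(3 + P) (I(f, P) = (3 + P)*P - 2 = P*(3 + P) - 2 = -2 + P*(3 + P))
J(w) = w**(3/2)
E(M) = (-2 + M**2 + 4*M)/(-5 + M) (E(M) = (M + (-2 + M**2 + 3*M))/(-5 + M) = (-2 + M**2 + 4*M)/(-5 + M))
-128 + J(5)*E(10) = -128 + 5**(3/2)*((-2 + 10**2 + 4*10)/(-5 + 10)) = -128 + (5*sqrt(5))*((-2 + 100 + 40)/5) = -128 + (5*sqrt(5))*((1/5)*138) = -128 + (5*sqrt(5))*(138/5) = -128 + 138*sqrt(5)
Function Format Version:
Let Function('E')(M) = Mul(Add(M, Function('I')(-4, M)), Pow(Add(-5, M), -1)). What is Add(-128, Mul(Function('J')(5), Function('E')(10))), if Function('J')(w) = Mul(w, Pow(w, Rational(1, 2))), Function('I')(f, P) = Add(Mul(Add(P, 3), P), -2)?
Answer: Add(-128, Mul(138, Pow(5, Rational(1, 2)))) ≈ 180.58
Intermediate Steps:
Function('I')(f, P) = Add(-2, Mul(P, Add(3, P))) (Function('I')(f, P) = Add(Mul(Add(3, P), P), -2) = Add(Mul(P, Add(3, P)), -2) = Add(-2, Mul(P, Add(3, P))))
Function('J')(w) = Pow(w, Rational(3, 2))
Function('E')(M) = Mul(Pow(Add(-5, M), -1), Add(-2, Pow(M, 2), Mul(4, M))) (Function('E')(M) = Mul(Add(M, Add(-2, Pow(M, 2), Mul(3, M))), Pow(Add(-5, M), -1)) = Mul(Add(-2, Pow(M, 2), Mul(4, M)), Pow(Add(-5, M), -1)) = Mul(Pow(Add(-5, M), -1), Add(-2, Pow(M, 2), Mul(4, M))))
Add(-128, Mul(Function('J')(5), Function('E')(10))) = Add(-128, Mul(Pow(5, Rational(3, 2)), Mul(Pow(Add(-5, 10), -1), Add(-2, Pow(10, 2), Mul(4, 10))))) = Add(-128, Mul(Mul(5, Pow(5, Rational(1, 2))), Mul(Pow(5, -1), Add(-2, 100, 40)))) = Add(-128, Mul(Mul(5, Pow(5, Rational(1, 2))), Mul(Rational(1, 5), 138))) = Add(-128, Mul(Mul(5, Pow(5, Rational(1, 2))), Rational(138, 5))) = Add(-128, Mul(138, Pow(5, Rational(1, 2))))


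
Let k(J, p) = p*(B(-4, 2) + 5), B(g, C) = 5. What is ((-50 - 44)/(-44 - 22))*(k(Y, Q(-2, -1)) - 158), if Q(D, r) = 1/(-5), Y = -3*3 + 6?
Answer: -7520/33 ≈ -227.88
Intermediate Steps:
Y = -3 (Y = -9 + 6 = -3)
Q(D, r) = -1/5 (Q(D, r) = 1*(-1/5) = -1/5)
k(J, p) = 10*p (k(J, p) = p*(5 + 5) = p*10 = 10*p)
((-50 - 44)/(-44 - 22))*(k(Y, Q(-2, -1)) - 158) = ((-50 - 44)/(-44 - 22))*(10*(-1/5) - 158) = (-94/(-66))*(-2 - 158) = -94*(-1/66)*(-160) = (47/33)*(-160) = -7520/33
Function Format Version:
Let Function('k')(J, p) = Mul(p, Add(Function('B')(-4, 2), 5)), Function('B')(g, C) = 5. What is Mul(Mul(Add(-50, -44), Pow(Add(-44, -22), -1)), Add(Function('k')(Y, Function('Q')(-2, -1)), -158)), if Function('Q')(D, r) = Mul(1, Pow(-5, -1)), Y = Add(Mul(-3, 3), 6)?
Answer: Rational(-7520, 33) ≈ -227.88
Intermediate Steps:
Y = -3 (Y = Add(-9, 6) = -3)
Function('Q')(D, r) = Rational(-1, 5) (Function('Q')(D, r) = Mul(1, Rational(-1, 5)) = Rational(-1, 5))
Function('k')(J, p) = Mul(10, p) (Function('k')(J, p) = Mul(p, Add(5, 5)) = Mul(p, 10) = Mul(10, p))
Mul(Mul(Add(-50, -44), Pow(Add(-44, -22), -1)), Add(Function('k')(Y, Function('Q')(-2, -1)), -158)) = Mul(Mul(Add(-50, -44), Pow(Add(-44, -22), -1)), Add(Mul(10, Rational(-1, 5)), -158)) = Mul(Mul(-94, Pow(-66, -1)), Add(-2, -158)) = Mul(Mul(-94, Rational(-1, 66)), -160) = Mul(Rational(47, 33), -160) = Rational(-7520, 33)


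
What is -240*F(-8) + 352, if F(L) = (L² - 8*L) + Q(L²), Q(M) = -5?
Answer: -29168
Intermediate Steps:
F(L) = -5 + L² - 8*L (F(L) = (L² - 8*L) - 5 = -5 + L² - 8*L)
-240*F(-8) + 352 = -240*(-5 + (-8)² - 8*(-8)) + 352 = -240*(-5 + 64 + 64) + 352 = -240*123 + 352 = -29520 + 352 = -29168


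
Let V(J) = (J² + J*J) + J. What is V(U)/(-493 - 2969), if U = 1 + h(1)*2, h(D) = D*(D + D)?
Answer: -55/3462 ≈ -0.015887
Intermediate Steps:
h(D) = 2*D² (h(D) = D*(2*D) = 2*D²)
U = 5 (U = 1 + (2*1²)*2 = 1 + (2*1)*2 = 1 + 2*2 = 1 + 4 = 5)
V(J) = J + 2*J² (V(J) = (J² + J²) + J = 2*J² + J = J + 2*J²)
V(U)/(-493 - 2969) = (5*(1 + 2*5))/(-493 - 2969) = (5*(1 + 10))/(-3462) = (5*11)*(-1/3462) = 55*(-1/3462) = -55/3462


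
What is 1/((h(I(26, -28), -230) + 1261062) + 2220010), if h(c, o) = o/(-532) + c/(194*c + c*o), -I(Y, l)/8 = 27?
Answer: 4788/16667374673 ≈ 2.8727e-7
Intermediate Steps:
I(Y, l) = -216 (I(Y, l) = -8*27 = -216)
h(c, o) = -o/532 + c/(194*c + c*o) (h(c, o) = o*(-1/532) + c/(194*c + c*o) = -o/532 + c/(194*c + c*o))
1/((h(I(26, -28), -230) + 1261062) + 2220010) = 1/(((532 - 1*(-230)² - 194*(-230))/(532*(194 - 230)) + 1261062) + 2220010) = 1/(((1/532)*(532 - 1*52900 + 44620)/(-36) + 1261062) + 2220010) = 1/(((1/532)*(-1/36)*(532 - 52900 + 44620) + 1261062) + 2220010) = 1/(((1/532)*(-1/36)*(-7748) + 1261062) + 2220010) = 1/((1937/4788 + 1261062) + 2220010) = 1/(6037966793/4788 + 2220010) = 1/(16667374673/4788) = 4788/16667374673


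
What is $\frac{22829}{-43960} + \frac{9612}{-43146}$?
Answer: $- \frac{26065251}{35124040} \approx -0.74209$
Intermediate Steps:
$\frac{22829}{-43960} + \frac{9612}{-43146} = 22829 \left(- \frac{1}{43960}\right) + 9612 \left(- \frac{1}{43146}\right) = - \frac{22829}{43960} - \frac{178}{799} = - \frac{26065251}{35124040}$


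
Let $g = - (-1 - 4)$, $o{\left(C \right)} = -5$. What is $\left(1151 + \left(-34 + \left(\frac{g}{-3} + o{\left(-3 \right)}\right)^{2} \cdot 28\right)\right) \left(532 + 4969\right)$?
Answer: $\frac{116912753}{9} \approx 1.299 \cdot 10^{7}$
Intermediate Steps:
$g = 5$ ($g = - (-1 - 4) = \left(-1\right) \left(-5\right) = 5$)
$\left(1151 + \left(-34 + \left(\frac{g}{-3} + o{\left(-3 \right)}\right)^{2} \cdot 28\right)\right) \left(532 + 4969\right) = \left(1151 - \left(34 - \left(\frac{5}{-3} - 5\right)^{2} \cdot 28\right)\right) \left(532 + 4969\right) = \left(1151 - \left(34 - \left(5 \left(- \frac{1}{3}\right) - 5\right)^{2} \cdot 28\right)\right) 5501 = \left(1151 - \left(34 - \left(- \frac{5}{3} - 5\right)^{2} \cdot 28\right)\right) 5501 = \left(1151 - \left(34 - \left(- \frac{20}{3}\right)^{2} \cdot 28\right)\right) 5501 = \left(1151 + \left(-34 + \frac{400}{9} \cdot 28\right)\right) 5501 = \left(1151 + \left(-34 + \frac{11200}{9}\right)\right) 5501 = \left(1151 + \frac{10894}{9}\right) 5501 = \frac{21253}{9} \cdot 5501 = \frac{116912753}{9}$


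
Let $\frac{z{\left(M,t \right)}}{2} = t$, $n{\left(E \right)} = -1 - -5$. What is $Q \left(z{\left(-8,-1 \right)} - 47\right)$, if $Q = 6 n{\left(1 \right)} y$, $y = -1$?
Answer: $1176$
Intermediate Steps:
$n{\left(E \right)} = 4$ ($n{\left(E \right)} = -1 + 5 = 4$)
$z{\left(M,t \right)} = 2 t$
$Q = -24$ ($Q = 6 \cdot 4 \left(-1\right) = 24 \left(-1\right) = -24$)
$Q \left(z{\left(-8,-1 \right)} - 47\right) = - 24 \left(2 \left(-1\right) - 47\right) = - 24 \left(-2 - 47\right) = \left(-24\right) \left(-49\right) = 1176$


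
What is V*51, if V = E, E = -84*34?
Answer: -145656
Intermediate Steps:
E = -2856
V = -2856
V*51 = -2856*51 = -145656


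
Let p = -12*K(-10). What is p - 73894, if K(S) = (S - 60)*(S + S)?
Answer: -90694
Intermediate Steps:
K(S) = 2*S*(-60 + S) (K(S) = (-60 + S)*(2*S) = 2*S*(-60 + S))
p = -16800 (p = -24*(-10)*(-60 - 10) = -24*(-10)*(-70) = -12*1400 = -16800)
p - 73894 = -16800 - 73894 = -90694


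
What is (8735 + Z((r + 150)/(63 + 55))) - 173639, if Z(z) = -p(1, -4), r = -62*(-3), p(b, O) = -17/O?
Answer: -659633/4 ≈ -1.6491e+5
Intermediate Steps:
r = 186
Z(z) = -17/4 (Z(z) = -(-17)/(-4) = -(-17)*(-1)/4 = -1*17/4 = -17/4)
(8735 + Z((r + 150)/(63 + 55))) - 173639 = (8735 - 17/4) - 173639 = 34923/4 - 173639 = -659633/4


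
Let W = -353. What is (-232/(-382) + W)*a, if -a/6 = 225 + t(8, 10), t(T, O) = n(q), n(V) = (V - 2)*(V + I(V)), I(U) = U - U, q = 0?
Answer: 90864450/191 ≈ 4.7573e+5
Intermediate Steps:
I(U) = 0
n(V) = V*(-2 + V) (n(V) = (V - 2)*(V + 0) = (-2 + V)*V = V*(-2 + V))
t(T, O) = 0 (t(T, O) = 0*(-2 + 0) = 0*(-2) = 0)
a = -1350 (a = -6*(225 + 0) = -6*225 = -1350)
(-232/(-382) + W)*a = (-232/(-382) - 353)*(-1350) = (-232*(-1/382) - 353)*(-1350) = (116/191 - 353)*(-1350) = -67307/191*(-1350) = 90864450/191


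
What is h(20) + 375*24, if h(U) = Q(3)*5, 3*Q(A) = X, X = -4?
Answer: 26980/3 ≈ 8993.3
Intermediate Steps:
Q(A) = -4/3 (Q(A) = (1/3)*(-4) = -4/3)
h(U) = -20/3 (h(U) = -4/3*5 = -20/3)
h(20) + 375*24 = -20/3 + 375*24 = -20/3 + 9000 = 26980/3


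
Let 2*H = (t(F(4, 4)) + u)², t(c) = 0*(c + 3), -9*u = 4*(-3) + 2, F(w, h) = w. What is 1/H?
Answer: 81/50 ≈ 1.6200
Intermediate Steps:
u = 10/9 (u = -(4*(-3) + 2)/9 = -(-12 + 2)/9 = -⅑*(-10) = 10/9 ≈ 1.1111)
t(c) = 0 (t(c) = 0*(3 + c) = 0)
H = 50/81 (H = (0 + 10/9)²/2 = (10/9)²/2 = (½)*(100/81) = 50/81 ≈ 0.61728)
1/H = 1/(50/81) = 81/50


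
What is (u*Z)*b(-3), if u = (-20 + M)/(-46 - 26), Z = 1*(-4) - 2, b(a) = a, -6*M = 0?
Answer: 5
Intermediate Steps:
M = 0 (M = -⅙*0 = 0)
Z = -6 (Z = -4 - 2 = -6)
u = 5/18 (u = (-20 + 0)/(-46 - 26) = -20/(-72) = -20*(-1/72) = 5/18 ≈ 0.27778)
(u*Z)*b(-3) = ((5/18)*(-6))*(-3) = -5/3*(-3) = 5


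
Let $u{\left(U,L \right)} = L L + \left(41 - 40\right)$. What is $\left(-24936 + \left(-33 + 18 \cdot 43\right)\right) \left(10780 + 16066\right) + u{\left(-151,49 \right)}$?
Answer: $-649536568$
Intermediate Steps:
$u{\left(U,L \right)} = 1 + L^{2}$ ($u{\left(U,L \right)} = L^{2} + 1 = 1 + L^{2}$)
$\left(-24936 + \left(-33 + 18 \cdot 43\right)\right) \left(10780 + 16066\right) + u{\left(-151,49 \right)} = \left(-24936 + \left(-33 + 18 \cdot 43\right)\right) \left(10780 + 16066\right) + \left(1 + 49^{2}\right) = \left(-24936 + \left(-33 + 774\right)\right) 26846 + \left(1 + 2401\right) = \left(-24936 + 741\right) 26846 + 2402 = \left(-24195\right) 26846 + 2402 = -649538970 + 2402 = -649536568$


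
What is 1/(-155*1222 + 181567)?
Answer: -1/7843 ≈ -0.00012750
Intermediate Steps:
1/(-155*1222 + 181567) = 1/(-189410 + 181567) = 1/(-7843) = -1/7843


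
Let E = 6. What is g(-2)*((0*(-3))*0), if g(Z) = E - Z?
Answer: 0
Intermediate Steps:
g(Z) = 6 - Z
g(-2)*((0*(-3))*0) = (6 - 1*(-2))*((0*(-3))*0) = (6 + 2)*(0*0) = 8*0 = 0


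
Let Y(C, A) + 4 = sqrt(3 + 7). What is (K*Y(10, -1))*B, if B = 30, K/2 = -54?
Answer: 12960 - 3240*sqrt(10) ≈ 2714.2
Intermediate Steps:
K = -108 (K = 2*(-54) = -108)
Y(C, A) = -4 + sqrt(10) (Y(C, A) = -4 + sqrt(3 + 7) = -4 + sqrt(10))
(K*Y(10, -1))*B = -108*(-4 + sqrt(10))*30 = (432 - 108*sqrt(10))*30 = 12960 - 3240*sqrt(10)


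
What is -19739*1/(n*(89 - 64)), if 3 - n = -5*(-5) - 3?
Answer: 19739/475 ≈ 41.556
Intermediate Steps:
n = -19 (n = 3 - (-5*(-5) - 3) = 3 - (25 - 3) = 3 - 1*22 = 3 - 22 = -19)
-19739*1/(n*(89 - 64)) = -19739*(-1/(19*(89 - 64))) = -19739/((-19*25)) = -19739/(-475) = -19739*(-1/475) = 19739/475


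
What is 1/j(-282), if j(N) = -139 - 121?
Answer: -1/260 ≈ -0.0038462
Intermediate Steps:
j(N) = -260
1/j(-282) = 1/(-260) = -1/260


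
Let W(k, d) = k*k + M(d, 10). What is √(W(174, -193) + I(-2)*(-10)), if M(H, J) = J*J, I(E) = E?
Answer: 2*√7599 ≈ 174.34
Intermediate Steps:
M(H, J) = J²
W(k, d) = 100 + k² (W(k, d) = k*k + 10² = k² + 100 = 100 + k²)
√(W(174, -193) + I(-2)*(-10)) = √((100 + 174²) - 2*(-10)) = √((100 + 30276) + 20) = √(30376 + 20) = √30396 = 2*√7599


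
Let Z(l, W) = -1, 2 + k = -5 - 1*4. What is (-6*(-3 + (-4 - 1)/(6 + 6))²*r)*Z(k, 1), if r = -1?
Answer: -1681/24 ≈ -70.042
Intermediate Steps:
k = -11 (k = -2 + (-5 - 1*4) = -2 + (-5 - 4) = -2 - 9 = -11)
(-6*(-3 + (-4 - 1)/(6 + 6))²*r)*Z(k, 1) = -6*(-3 + (-4 - 1)/(6 + 6))²*(-1)*(-1) = -6*(-3 - 5/12)²*(-1)*(-1) = -6*(-41/12)²*(-1)*(-1) = -1681*(-1)/24*(-1) = -6*(-1681/144)*(-1) = (1681/24)*(-1) = -1681/24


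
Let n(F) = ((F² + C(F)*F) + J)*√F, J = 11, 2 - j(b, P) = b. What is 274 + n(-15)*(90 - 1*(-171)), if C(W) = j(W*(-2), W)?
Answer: 274 + 171216*I*√15 ≈ 274.0 + 6.6312e+5*I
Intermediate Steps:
j(b, P) = 2 - b
C(W) = 2 + 2*W (C(W) = 2 - W*(-2) = 2 - (-2)*W = 2 + 2*W)
n(F) = √F*(11 + F² + F*(2 + 2*F)) (n(F) = ((F² + (2 + 2*F)*F) + 11)*√F = ((F² + F*(2 + 2*F)) + 11)*√F = (11 + F² + F*(2 + 2*F))*√F = √F*(11 + F² + F*(2 + 2*F)))
274 + n(-15)*(90 - 1*(-171)) = 274 + (√(-15)*(11 + 2*(-15) + 3*(-15)²))*(90 - 1*(-171)) = 274 + ((I*√15)*(11 - 30 + 3*225))*(90 + 171) = 274 + ((I*√15)*(11 - 30 + 675))*261 = 274 + ((I*√15)*656)*261 = 274 + (656*I*√15)*261 = 274 + 171216*I*√15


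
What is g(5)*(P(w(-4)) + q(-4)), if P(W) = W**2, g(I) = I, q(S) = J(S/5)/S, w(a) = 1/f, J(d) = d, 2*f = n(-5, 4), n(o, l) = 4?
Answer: 9/4 ≈ 2.2500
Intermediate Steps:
f = 2 (f = (1/2)*4 = 2)
w(a) = 1/2
q(S) = 1/5 (q(S) = (S/5)/S = 1/5)
g(5)*(P(w(-4)) + q(-4)) = 5*((1/2)**2 + 1/5) = 5*(1/4 + 1/5) = 5*(9/20) = 9/4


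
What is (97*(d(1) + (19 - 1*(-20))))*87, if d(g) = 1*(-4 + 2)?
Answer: 312243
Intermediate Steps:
d(g) = -2 (d(g) = 1*(-2) = -2)
(97*(d(1) + (19 - 1*(-20))))*87 = (97*(-2 + (19 - 1*(-20))))*87 = (97*(-2 + (19 + 20)))*87 = (97*(-2 + 39))*87 = (97*37)*87 = 3589*87 = 312243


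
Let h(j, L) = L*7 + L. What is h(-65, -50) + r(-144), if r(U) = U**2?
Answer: 20336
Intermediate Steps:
h(j, L) = 8*L (h(j, L) = 7*L + L = 8*L)
h(-65, -50) + r(-144) = 8*(-50) + (-144)**2 = -400 + 20736 = 20336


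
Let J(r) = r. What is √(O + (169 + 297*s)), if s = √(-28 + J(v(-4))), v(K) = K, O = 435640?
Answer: √(435809 + 1188*I*√2) ≈ 660.16 + 1.272*I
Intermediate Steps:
s = 4*I*√2 (s = √(-28 - 4) = √(-32) = 4*I*√2 ≈ 5.6569*I)
√(O + (169 + 297*s)) = √(435640 + (169 + 297*(4*I*√2))) = √(435640 + (169 + 1188*I*√2)) = √(435809 + 1188*I*√2)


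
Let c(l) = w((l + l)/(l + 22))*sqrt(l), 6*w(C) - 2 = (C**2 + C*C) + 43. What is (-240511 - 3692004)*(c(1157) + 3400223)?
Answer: -13371427950845 - 288100126918055*sqrt(1157)/8340246 ≈ -1.3373e+13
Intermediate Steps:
w(C) = 15/2 + C**2/3 (w(C) = 1/3 + ((C**2 + C*C) + 43)/6 = 1/3 + ((C**2 + C**2) + 43)/6 = 1/3 + (2*C**2 + 43)/6 = 1/3 + (43 + 2*C**2)/6 = 1/3 + (43/6 + C**2/3) = 15/2 + C**2/3)
c(l) = sqrt(l)*(15/2 + 4*l**2/(3*(22 + l)**2)) (c(l) = (15/2 + ((l + l)/(l + 22))**2/3)*sqrt(l) = (15/2 + ((2*l)/(22 + l))**2/3)*sqrt(l) = (15/2 + (2*l/(22 + l))**2/3)*sqrt(l) = (15/2 + (4*l**2/(22 + l)**2)/3)*sqrt(l) = (15/2 + 4*l**2/(3*(22 + l)**2))*sqrt(l) = sqrt(l)*(15/2 + 4*l**2/(3*(22 + l)**2)))
(-240511 - 3692004)*(c(1157) + 3400223) = (-240511 - 3692004)*((15*sqrt(1157)/2 + 4*1157**(5/2)/(3*(22 + 1157)**2)) + 3400223) = -3932515*((15*sqrt(1157)/2 + (4/3)*(1338649*sqrt(1157))/1179**2) + 3400223) = -3932515*((15*sqrt(1157)/2 + (4/3)*(1338649*sqrt(1157))*(1/1390041)) + 3400223) = -3932515*((15*sqrt(1157)/2 + 5354596*sqrt(1157)/4170123) + 3400223) = -3932515*(73261037*sqrt(1157)/8340246 + 3400223) = -3932515*(3400223 + 73261037*sqrt(1157)/8340246) = -13371427950845 - 288100126918055*sqrt(1157)/8340246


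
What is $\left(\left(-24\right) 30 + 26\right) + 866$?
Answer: $172$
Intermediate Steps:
$\left(\left(-24\right) 30 + 26\right) + 866 = \left(-720 + 26\right) + 866 = -694 + 866 = 172$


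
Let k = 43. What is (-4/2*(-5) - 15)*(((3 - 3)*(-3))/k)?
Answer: 0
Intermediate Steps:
(-4/2*(-5) - 15)*(((3 - 3)*(-3))/k) = (-4/2*(-5) - 15)*(((3 - 3)*(-3))/43) = (-4*1/2*(-5) - 15)*((0*(-3))*(1/43)) = (-2*(-5) - 15)*(0*(1/43)) = (10 - 15)*0 = -5*0 = 0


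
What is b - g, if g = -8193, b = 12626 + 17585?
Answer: 38404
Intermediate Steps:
b = 30211
b - g = 30211 - 1*(-8193) = 30211 + 8193 = 38404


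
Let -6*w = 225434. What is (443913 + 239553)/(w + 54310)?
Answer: 2050398/50213 ≈ 40.834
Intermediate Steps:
w = -112717/3 (w = -1/6*225434 = -112717/3 ≈ -37572.)
(443913 + 239553)/(w + 54310) = (443913 + 239553)/(-112717/3 + 54310) = 683466/(50213/3) = 683466*(3/50213) = 2050398/50213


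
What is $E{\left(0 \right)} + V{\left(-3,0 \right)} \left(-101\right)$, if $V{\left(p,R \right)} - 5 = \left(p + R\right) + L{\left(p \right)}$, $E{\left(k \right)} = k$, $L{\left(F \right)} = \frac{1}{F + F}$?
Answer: $- \frac{1111}{6} \approx -185.17$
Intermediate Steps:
$L{\left(F \right)} = \frac{1}{2 F}$
$V{\left(p,R \right)} = 5 + R + p + \frac{1}{2 p}$ ($V{\left(p,R \right)} = 5 + \left(\left(p + R\right) + \frac{1}{2 p}\right) = 5 + \left(\left(R + p\right) + \frac{1}{2 p}\right) = 5 + \left(R + p + \frac{1}{2 p}\right) = 5 + R + p + \frac{1}{2 p}$)
$E{\left(0 \right)} + V{\left(-3,0 \right)} \left(-101\right) = 0 + \left(5 + 0 - 3 + \frac{1}{2 \left(-3\right)}\right) \left(-101\right) = 0 + \left(5 + 0 - 3 + \frac{1}{2} \left(- \frac{1}{3}\right)\right) \left(-101\right) = 0 + \left(5 + 0 - 3 - \frac{1}{6}\right) \left(-101\right) = 0 + \frac{11}{6} \left(-101\right) = 0 - \frac{1111}{6} = - \frac{1111}{6}$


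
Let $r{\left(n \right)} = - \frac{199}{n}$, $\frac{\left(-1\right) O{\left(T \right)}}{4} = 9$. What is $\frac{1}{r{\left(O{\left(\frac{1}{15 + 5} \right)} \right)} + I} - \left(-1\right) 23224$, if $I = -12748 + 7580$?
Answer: $\frac{4316157140}{185849} \approx 23224.0$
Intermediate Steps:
$O{\left(T \right)} = -36$ ($O{\left(T \right)} = \left(-4\right) 9 = -36$)
$I = -5168$
$\frac{1}{r{\left(O{\left(\frac{1}{15 + 5} \right)} \right)} + I} - \left(-1\right) 23224 = \frac{1}{- \frac{199}{-36} - 5168} - \left(-1\right) 23224 = \frac{1}{\left(-199\right) \left(- \frac{1}{36}\right) - 5168} - -23224 = \frac{1}{\frac{199}{36} - 5168} + 23224 = \frac{1}{- \frac{185849}{36}} + 23224 = - \frac{36}{185849} + 23224 = \frac{4316157140}{185849}$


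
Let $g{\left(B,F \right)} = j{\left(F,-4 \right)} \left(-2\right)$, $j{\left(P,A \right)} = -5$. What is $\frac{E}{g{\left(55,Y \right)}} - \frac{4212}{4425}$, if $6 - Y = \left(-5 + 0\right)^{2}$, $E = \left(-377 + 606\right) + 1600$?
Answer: $\frac{536747}{2950} \approx 181.95$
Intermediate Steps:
$E = 1829$ ($E = 229 + 1600 = 1829$)
$Y = -19$ ($Y = 6 - \left(-5 + 0\right)^{2} = 6 - \left(-5\right)^{2} = 6 - 25 = -19$)
$g{\left(B,F \right)} = 10$ ($g{\left(B,F \right)} = \left(-5\right) \left(-2\right) = 10$)
$\frac{E}{g{\left(55,Y \right)}} - \frac{4212}{4425} = \frac{1829}{10} - \frac{4212}{4425} = 1829 \cdot \frac{1}{10} - \frac{1404}{1475} = \frac{1829}{10} - \frac{1404}{1475} = \frac{536747}{2950}$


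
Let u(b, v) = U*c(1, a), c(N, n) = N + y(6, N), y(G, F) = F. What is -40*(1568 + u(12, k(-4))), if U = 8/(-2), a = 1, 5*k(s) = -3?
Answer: -62400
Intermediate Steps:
k(s) = -3/5 (k(s) = (1/5)*(-3) = -3/5)
c(N, n) = 2*N (c(N, n) = N + N = 2*N)
U = -4 (U = 8*(-1/2) = -4)
u(b, v) = -8
-40*(1568 + u(12, k(-4))) = -40*(1568 - 8) = -40*1560 = -62400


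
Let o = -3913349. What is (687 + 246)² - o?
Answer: 4783838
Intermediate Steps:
(687 + 246)² - o = (687 + 246)² - 1*(-3913349) = 933² + 3913349 = 870489 + 3913349 = 4783838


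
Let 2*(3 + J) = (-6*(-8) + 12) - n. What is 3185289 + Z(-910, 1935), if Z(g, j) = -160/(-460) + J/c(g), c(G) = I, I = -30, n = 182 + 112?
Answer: 73261747/23 ≈ 3.1853e+6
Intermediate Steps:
n = 294
J = -120 (J = -3 + ((-6*(-8) + 12) - 1*294)/2 = -3 + ((48 + 12) - 294)/2 = -3 + (60 - 294)/2 = -3 + (½)*(-234) = -3 - 117 = -120)
c(G) = -30
Z(g, j) = 100/23 (Z(g, j) = -160/(-460) - 120/(-30) = -160*(-1/460) - 120*(-1/30) = 8/23 + 4 = 100/23)
3185289 + Z(-910, 1935) = 3185289 + 100/23 = 73261747/23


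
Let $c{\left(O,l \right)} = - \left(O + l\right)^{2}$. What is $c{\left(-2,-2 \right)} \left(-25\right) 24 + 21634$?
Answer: $31234$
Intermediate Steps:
$c{\left(-2,-2 \right)} \left(-25\right) 24 + 21634 = - \left(-2 - 2\right)^{2} \left(-25\right) 24 + 21634 = - \left(-4\right)^{2} \left(-25\right) 24 + 21634 = \left(-1\right) 16 \left(-25\right) 24 + 21634 = \left(-16\right) \left(-25\right) 24 + 21634 = 400 \cdot 24 + 21634 = 9600 + 21634 = 31234$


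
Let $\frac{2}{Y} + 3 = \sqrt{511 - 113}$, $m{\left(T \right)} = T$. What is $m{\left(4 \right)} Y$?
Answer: $\frac{24}{389} + \frac{8 \sqrt{398}}{389} \approx 0.47198$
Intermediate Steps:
$Y = \frac{2}{-3 + \sqrt{398}}$ ($Y = \frac{2}{-3 + \sqrt{511 - 113}} = \frac{2}{-3 + \sqrt{398}} \approx 0.11799$)
$m{\left(4 \right)} Y = 4 \left(\frac{6}{389} + \frac{2 \sqrt{398}}{389}\right) = \frac{24}{389} + \frac{8 \sqrt{398}}{389}$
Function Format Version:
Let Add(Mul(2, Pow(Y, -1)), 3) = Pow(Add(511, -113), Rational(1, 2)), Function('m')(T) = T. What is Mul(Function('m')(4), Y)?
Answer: Add(Rational(24, 389), Mul(Rational(8, 389), Pow(398, Rational(1, 2)))) ≈ 0.47198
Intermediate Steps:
Y = Mul(2, Pow(Add(-3, Pow(398, Rational(1, 2))), -1)) (Y = Mul(2, Pow(Add(-3, Pow(Add(511, -113), Rational(1, 2))), -1)) = Mul(2, Pow(Add(-3, Pow(398, Rational(1, 2))), -1)) ≈ 0.11799)
Mul(Function('m')(4), Y) = Mul(4, Add(Rational(6, 389), Mul(Rational(2, 389), Pow(398, Rational(1, 2))))) = Add(Rational(24, 389), Mul(Rational(8, 389), Pow(398, Rational(1, 2))))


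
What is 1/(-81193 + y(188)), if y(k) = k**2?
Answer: -1/45849 ≈ -2.1811e-5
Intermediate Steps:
1/(-81193 + y(188)) = 1/(-81193 + 188**2) = 1/(-81193 + 35344) = 1/(-45849) = -1/45849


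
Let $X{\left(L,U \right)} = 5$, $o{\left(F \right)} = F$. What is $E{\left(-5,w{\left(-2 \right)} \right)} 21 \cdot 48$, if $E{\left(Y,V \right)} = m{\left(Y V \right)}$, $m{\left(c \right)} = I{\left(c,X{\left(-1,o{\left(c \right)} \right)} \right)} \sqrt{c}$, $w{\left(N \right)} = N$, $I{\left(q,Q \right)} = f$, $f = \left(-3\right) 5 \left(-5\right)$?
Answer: $75600 \sqrt{10} \approx 2.3907 \cdot 10^{5}$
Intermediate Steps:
$f = 75$ ($f = \left(-15\right) \left(-5\right) = 75$)
$I{\left(q,Q \right)} = 75$
$m{\left(c \right)} = 75 \sqrt{c}$
$E{\left(Y,V \right)} = 75 \sqrt{V Y}$ ($E{\left(Y,V \right)} = 75 \sqrt{Y V} = 75 \sqrt{V Y}$)
$E{\left(-5,w{\left(-2 \right)} \right)} 21 \cdot 48 = 75 \sqrt{\left(-2\right) \left(-5\right)} 21 \cdot 48 = 75 \sqrt{10} \cdot 1008 = 75600 \sqrt{10}$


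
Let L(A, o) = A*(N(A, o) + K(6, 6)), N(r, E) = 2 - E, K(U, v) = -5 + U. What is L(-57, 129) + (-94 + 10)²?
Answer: 14238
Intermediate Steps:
L(A, o) = A*(3 - o) (L(A, o) = A*((2 - o) + (-5 + 6)) = A*((2 - o) + 1) = A*(3 - o))
L(-57, 129) + (-94 + 10)² = -57*(3 - 1*129) + (-94 + 10)² = -57*(3 - 129) + (-84)² = -57*(-126) + 7056 = 7182 + 7056 = 14238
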